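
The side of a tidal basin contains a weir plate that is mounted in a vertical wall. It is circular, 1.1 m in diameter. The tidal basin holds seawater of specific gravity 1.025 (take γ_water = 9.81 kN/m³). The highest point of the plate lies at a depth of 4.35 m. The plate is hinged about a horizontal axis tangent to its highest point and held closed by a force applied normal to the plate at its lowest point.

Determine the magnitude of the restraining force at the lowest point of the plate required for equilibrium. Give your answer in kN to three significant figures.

P ≈ 24.1 kN

γ = 1.025 × 9.81 = 10.05525 kN/m³.
The centroid is at the centre, 0.55 m below the top of the plate, so the centroid depth is h_c = 4.35 + 0.55 = 4.9 m.
A = π(0.55)² = 0.950332 m².
Resultant F = γ·h_c·A = 10.05525 × 4.9 × 0.950332 = 46.8235 kN.
I_c = πr⁴/4 = π × 0.55⁴/4 = 0.0718688 m⁴.
Centre of pressure: y_p = y_c + I_c/(y_c·A) = 4.9 + 0.0718688/(4.9 × 0.950332) = 4.9 + 0.0154337 = 4.91543 m along the plane.
The resultant acts 0.55 + 0.0154337 = 0.565434 m (along the plate) below the hinge at the top edge, so the moment about the hinge is M = F × 0.565434 = 46.8235 × 0.565434 = 26.4756 kN·m.
A normal force at the bottom, 1.1 m from the hinge, must supply this moment: P = 26.4756/1.1 = 24.0687 kN.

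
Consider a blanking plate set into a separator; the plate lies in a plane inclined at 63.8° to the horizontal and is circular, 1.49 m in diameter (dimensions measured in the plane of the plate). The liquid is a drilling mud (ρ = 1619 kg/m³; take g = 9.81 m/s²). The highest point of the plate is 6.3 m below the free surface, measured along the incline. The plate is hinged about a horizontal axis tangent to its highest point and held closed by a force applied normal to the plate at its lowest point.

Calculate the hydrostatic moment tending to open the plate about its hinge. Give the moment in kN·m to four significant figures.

M ≈ 133.9 kN·m

γ = ρg = 1619 × 9.81 / 1000 = 15.88239 kN/m³.
Let θ = 63.8° be the plate's angle to the horizontal; measure y along the incline from where the plane meets the free surface. Vertical depth h = y·sinθ with sinθ = 0.897258.
The centroid is at the centre, 0.745 m below the top of the plate, so y_c = 6.3 + 0.745 = 7.045 m and h_c = 7.045 × 0.897258 = 6.32118 m.
A = π(0.745)² = 1.74366 m².
Resultant F = γ·h_c·A = 15.88239 × 6.32118 × 1.74366 = 175.056 kN.
I_c = πr⁴/4 = π × 0.745⁴/4 = 0.241944 m⁴.
Centre of pressure: y_p = y_c + I_c/(y_c·A) = 7.045 + 0.241944/(7.045 × 1.74366) = 7.045 + 0.0196957 = 7.0647 m along the plane.
The resultant acts 0.745 + 0.0196957 = 0.764696 m (along the plate) below the hinge at the top edge, so the moment about the hinge is M = F × 0.764696 = 175.056 × 0.764696 = 133.865 kN·m.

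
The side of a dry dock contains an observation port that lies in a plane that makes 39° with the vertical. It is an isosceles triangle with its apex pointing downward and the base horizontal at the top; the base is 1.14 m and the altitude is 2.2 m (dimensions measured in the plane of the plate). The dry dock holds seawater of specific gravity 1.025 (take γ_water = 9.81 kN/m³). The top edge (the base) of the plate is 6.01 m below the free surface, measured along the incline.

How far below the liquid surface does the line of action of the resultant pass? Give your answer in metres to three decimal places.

γ = 1.025 × 9.81 = 10.05525 kN/m³.
The plate makes 39° with the vertical, i.e. θ = 90° − 39° = 51° to the horizontal. Measuring y along the incline from the free-surface line, vertical depth h = y·sinθ with sinθ = 0.777146.
With the apex down, the centroid sits h/3 = 2.2/3 = 0.733333 m below the base (the top edge), so y_c = 6.01 + 0.733333 = 6.74333 m and h_c = 6.74333 × 0.777146 = 5.24055 m.
A = ½ × 1.14 × 2.2 = 1.254 m².
Resultant F = γ·h_c·A = 10.05525 × 5.24055 × 1.254 = 66.0796 kN.
I_c = b·h³/36 = 1.14 × 2.2³/36 = 0.337187 m⁴.
Centre of pressure: y_p = y_c + I_c/(y_c·A) = 6.74333 + 0.337187/(6.74333 × 1.254) = 6.74333 + 0.0398748 = 6.7832 m along the plane.
Vertically, h_p = y_p·sinθ = 6.7832 × 0.777146 = 5.27154 m.

h_p = 5.272 m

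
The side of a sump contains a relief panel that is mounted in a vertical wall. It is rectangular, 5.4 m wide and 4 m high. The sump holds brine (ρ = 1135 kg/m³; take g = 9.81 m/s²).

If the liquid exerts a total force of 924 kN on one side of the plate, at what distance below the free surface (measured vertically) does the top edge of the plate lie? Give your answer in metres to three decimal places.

d_top ≈ 1.842 m

γ = ρg = 1135 × 9.81 / 1000 = 11.13435 kN/m³.
A = 5.4 × 4 = 21.6 m².
From F = γ·h_c·A, the centroid depth is h_c = 924/(11.13435 × 21.6) = 3.84196 m.
The centroid lies 4/2 = 2 m below the top edge, so the top edge sits at h_top = 3.84196 − 2 = 1.84196 m below the surface.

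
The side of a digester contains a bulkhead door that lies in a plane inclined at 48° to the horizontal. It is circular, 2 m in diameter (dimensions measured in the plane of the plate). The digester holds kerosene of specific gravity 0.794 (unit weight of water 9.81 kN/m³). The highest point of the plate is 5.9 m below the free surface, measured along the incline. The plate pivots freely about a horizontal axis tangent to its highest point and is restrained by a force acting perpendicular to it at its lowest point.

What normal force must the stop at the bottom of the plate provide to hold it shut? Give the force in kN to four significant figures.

γ = 0.794 × 9.81 = 7.78914 kN/m³.
Let θ = 48° be the plate's angle to the horizontal; measure y along the incline from where the plane meets the free surface. Vertical depth h = y·sinθ with sinθ = 0.743145.
The centroid is at the centre, 1 m below the top of the plate, so y_c = 5.9 + 1 = 6.9 m and h_c = 6.9 × 0.743145 = 5.1277 m.
A = π(1)² = 3.14159 m².
Resultant F = γ·h_c·A = 7.78914 × 5.1277 × 3.14159 = 125.476 kN.
I_c = πr⁴/4 = π × 1⁴/4 = 0.785398 m⁴.
Centre of pressure: y_p = y_c + I_c/(y_c·A) = 6.9 + 0.785398/(6.9 × 3.14159) = 6.9 + 0.0362319 = 6.93623 m along the plane.
The resultant acts 1 + 0.0362319 = 1.03623 m (along the plate) below the hinge at the top edge, so the moment about the hinge is M = F × 1.03623 = 125.476 × 1.03623 = 130.022 kN·m.
A normal force at the bottom, 2 m from the hinge, must supply this moment: P = 130.022/2 = 65.011 kN.

P ≈ 65.01 kN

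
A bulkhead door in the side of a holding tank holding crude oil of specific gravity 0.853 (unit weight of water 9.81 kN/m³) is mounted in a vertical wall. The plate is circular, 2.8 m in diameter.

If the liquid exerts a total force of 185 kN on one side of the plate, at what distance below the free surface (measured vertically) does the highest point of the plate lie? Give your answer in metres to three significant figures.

d_top ≈ 2.19 m

γ = 0.853 × 9.81 = 8.36793 kN/m³.
A = π(1.4)² = 6.15752 m².
From F = γ·h_c·A, the centroid depth is h_c = 185/(8.36793 × 6.15752) = 3.59044 m.
The centroid is at the centre, 1.4 m below the top of the plate, so the highest point sits at h_top = 3.59044 − 1.4 = 2.19044 m below the surface.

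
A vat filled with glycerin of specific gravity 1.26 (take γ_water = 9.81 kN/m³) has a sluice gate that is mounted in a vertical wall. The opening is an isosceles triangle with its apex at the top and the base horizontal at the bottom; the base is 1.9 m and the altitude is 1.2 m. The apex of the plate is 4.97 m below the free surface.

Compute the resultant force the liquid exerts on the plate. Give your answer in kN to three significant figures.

F ≈ 81.3 kN

γ = 1.26 × 9.81 = 12.3606 kN/m³.
With the apex up, the centroid sits 2h/3 = 2 × 1.2/3 = 0.8 m below the apex, so the centroid depth is h_c = 4.97 + 0.8 = 5.77 m.
A = ½ × 1.9 × 1.2 = 1.14 m².
Resultant F = γ·h_c·A = 12.3606 × 5.77 × 1.14 = 81.3056 kN.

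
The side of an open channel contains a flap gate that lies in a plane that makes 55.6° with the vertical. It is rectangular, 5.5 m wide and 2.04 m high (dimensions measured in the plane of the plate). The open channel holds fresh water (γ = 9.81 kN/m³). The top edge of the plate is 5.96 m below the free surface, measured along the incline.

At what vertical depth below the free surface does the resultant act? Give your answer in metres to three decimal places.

h_p = 3.972 m

γ = 9.81 kN/m³.
The plate makes 55.6° with the vertical, i.e. θ = 90° − 55.6° = 34.4° to the horizontal. Measuring y along the incline from the free-surface line, vertical depth h = y·sinθ with sinθ = 0.564967.
The centroid lies 2.04/2 = 1.02 m below the top edge, so y_c = 5.96 + 1.02 = 6.98 m and h_c = 6.98 × 0.564967 = 3.94347 m.
A = 5.5 × 2.04 = 11.22 m².
Resultant F = γ·h_c·A = 9.81 × 3.94347 × 11.22 = 434.051 kN.
I_c = b·h³/12 = 5.5 × 2.04³/12 = 3.8911 m⁴.
Centre of pressure: y_p = y_c + I_c/(y_c·A) = 6.98 + 3.8911/(6.98 × 11.22) = 6.98 + 0.0496849 = 7.02968 m along the plane.
Vertically, h_p = y_p·sinθ = 7.02968 × 0.564967 = 3.97154 m.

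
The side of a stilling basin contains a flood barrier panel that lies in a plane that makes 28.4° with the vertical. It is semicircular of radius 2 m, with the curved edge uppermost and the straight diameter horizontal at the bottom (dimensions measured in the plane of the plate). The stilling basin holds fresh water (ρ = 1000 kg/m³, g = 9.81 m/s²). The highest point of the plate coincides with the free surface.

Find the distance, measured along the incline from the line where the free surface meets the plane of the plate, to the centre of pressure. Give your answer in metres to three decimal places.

γ = ρg = 1000 × 9.81 = 9810 N/m³ = 9.81 kN/m³.
The plate makes 28.4° with the vertical, i.e. θ = 90° − 28.4° = 61.6° to the horizontal. Measuring y along the incline from the free-surface line, vertical depth h = y·sinθ with sinθ = 0.879649.
The centroid lies 4r/(3π) = 0.848826 m above the diameter, so r − 4r/(3π) = 2 − 0.848826 = 1.15117 m below the topmost point, so y_c = 1.15117 m and h_c = 1.15117 × 0.879649 = 1.01263 m.
A = πr²/2 = π × 2²/2 = 6.28319 m².
Resultant F = γ·h_c·A = 9.81 × 1.01263 × 6.28319 = 62.4166 kN.
I_c = (π/8 − 8/(9π))·r⁴ = 0.109757 × 2⁴ = 1.75611 m⁴.
Centre of pressure: y_p = y_c + I_c/(y_c·A) = 1.15117 + 1.75611/(1.15117 × 6.28319) = 1.15117 + 0.242791 = 1.39396 m along the plane.

y_p = 1.394 m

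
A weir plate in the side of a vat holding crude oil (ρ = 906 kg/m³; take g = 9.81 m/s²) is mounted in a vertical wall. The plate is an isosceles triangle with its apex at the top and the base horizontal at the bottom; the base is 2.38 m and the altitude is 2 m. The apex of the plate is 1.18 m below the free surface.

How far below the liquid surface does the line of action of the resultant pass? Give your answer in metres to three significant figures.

γ = ρg = 906 × 9.81 / 1000 = 8.88786 kN/m³.
With the apex up, the centroid sits 2h/3 = 2 × 2/3 = 1.33333 m below the apex, so the centroid depth is h_c = 1.18 + 1.33333 = 2.51333 m.
A = ½ × 2.38 × 2 = 2.38 m².
Resultant F = γ·h_c·A = 8.88786 × 2.51333 × 2.38 = 53.1647 kN.
I_c = b·h³/36 = 2.38 × 2³/36 = 0.528889 m⁴.
Centre of pressure: y_p = y_c + I_c/(y_c·A) = 2.51333 + 0.528889/(2.51333 × 2.38) = 2.51333 + 0.0884175 = 2.60175 m along the plane.

h_p = 2.60 m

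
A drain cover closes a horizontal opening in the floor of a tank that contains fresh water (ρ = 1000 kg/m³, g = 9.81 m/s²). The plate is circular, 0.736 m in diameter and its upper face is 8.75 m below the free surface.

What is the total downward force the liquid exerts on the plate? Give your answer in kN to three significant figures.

γ = ρg = 1000 × 9.81 = 9810 N/m³ = 9.81 kN/m³.
The plate is horizontal, so pressure is uniform at p = γ·h = 9.81 × 8.75 = 85.8375 kN/m².
A = π(0.368)² = 0.425447 m².
F = p·A = 85.8375 × 0.425447 = 36.5193 kN.

F ≈ 36.5 kN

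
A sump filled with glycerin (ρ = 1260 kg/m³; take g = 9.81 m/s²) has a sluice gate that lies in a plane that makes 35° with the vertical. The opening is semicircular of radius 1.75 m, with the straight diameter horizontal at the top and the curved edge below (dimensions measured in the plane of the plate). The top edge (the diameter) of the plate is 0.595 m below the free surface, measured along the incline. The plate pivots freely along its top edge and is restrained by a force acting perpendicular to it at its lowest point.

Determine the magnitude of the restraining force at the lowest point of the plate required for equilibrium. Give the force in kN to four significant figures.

γ = ρg = 1260 × 9.81 / 1000 = 12.3606 kN/m³.
The plate makes 35° with the vertical, i.e. θ = 90° − 35° = 55° to the horizontal. Measuring y along the incline from the free-surface line, vertical depth h = y·sinθ with sinθ = 0.819152.
The centroid of a semicircle lies 4r/(3π) = 0.742723 m from the diameter, here below the top edge, so y_c = 0.595 + 0.742723 = 1.33772 m and h_c = 1.33772 × 0.819152 = 1.0958 m.
A = πr²/2 = π × 1.75²/2 = 4.81056 m².
Resultant F = γ·h_c·A = 12.3606 × 1.0958 × 4.81056 = 65.1578 kN.
I_c = (π/8 − 8/(9π))·r⁴ = 0.109757 × 1.75⁴ = 1.0294 m⁴.
Centre of pressure: y_p = y_c + I_c/(y_c·A) = 1.33772 + 1.0294/(1.33772 × 4.81056) = 1.33772 + 0.159964 = 1.49768 m along the plane.
The resultant acts 0.742723 + 0.159964 = 0.902687 m (along the plate) below the hinge at the top edge, so the moment about the hinge is M = F × 0.902687 = 65.1578 × 0.902687 = 58.8171 kN·m.
A normal force at the bottom, 1.75 m from the hinge, must supply this moment: P = 58.8171/1.75 = 33.6098 kN.

P ≈ 33.61 kN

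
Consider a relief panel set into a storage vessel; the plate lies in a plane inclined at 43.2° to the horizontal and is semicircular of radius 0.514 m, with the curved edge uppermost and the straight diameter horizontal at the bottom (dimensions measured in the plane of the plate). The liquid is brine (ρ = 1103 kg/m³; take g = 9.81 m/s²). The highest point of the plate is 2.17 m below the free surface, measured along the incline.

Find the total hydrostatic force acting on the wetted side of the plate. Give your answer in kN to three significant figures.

γ = ρg = 1103 × 9.81 / 1000 = 10.82043 kN/m³.
Let θ = 43.2° be the plate's angle to the horizontal; measure y along the incline from where the plane meets the free surface. Vertical depth h = y·sinθ with sinθ = 0.684547.
The centroid lies 4r/(3π) = 0.218148 m above the diameter, so r − 4r/(3π) = 0.514 − 0.218148 = 0.295852 m below the topmost point, so y_c = 2.17 + 0.295852 = 2.46585 m and h_c = 2.46585 × 0.684547 = 1.68799 m.
A = πr²/2 = π × 0.514²/2 = 0.414998 m².
Resultant F = γ·h_c·A = 10.82043 × 1.68799 × 0.414998 = 7.57985 kN.

F ≈ 7.58 kN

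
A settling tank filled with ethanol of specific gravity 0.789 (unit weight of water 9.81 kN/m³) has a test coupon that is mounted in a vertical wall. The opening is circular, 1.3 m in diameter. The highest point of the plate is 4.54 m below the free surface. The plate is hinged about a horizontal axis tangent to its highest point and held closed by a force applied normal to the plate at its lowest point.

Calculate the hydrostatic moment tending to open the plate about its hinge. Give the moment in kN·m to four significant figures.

M ≈ 35.74 kN·m

γ = 0.789 × 9.81 = 7.74009 kN/m³.
The centroid is at the centre, 0.65 m below the top of the plate, so the centroid depth is h_c = 4.54 + 0.65 = 5.19 m.
A = π(0.65)² = 1.32732 m².
Resultant F = γ·h_c·A = 7.74009 × 5.19 × 1.32732 = 53.3199 kN.
I_c = πr⁴/4 = π × 0.65⁴/4 = 0.140198 m⁴.
Centre of pressure: y_p = y_c + I_c/(y_c·A) = 5.19 + 0.140198/(5.19 × 1.32732) = 5.19 + 0.0203516 = 5.21035 m along the plane.
The resultant acts 0.65 + 0.0203516 = 0.670352 m (along the plate) below the hinge at the top edge, so the moment about the hinge is M = F × 0.670352 = 53.3199 × 0.670352 = 35.7431 kN·m.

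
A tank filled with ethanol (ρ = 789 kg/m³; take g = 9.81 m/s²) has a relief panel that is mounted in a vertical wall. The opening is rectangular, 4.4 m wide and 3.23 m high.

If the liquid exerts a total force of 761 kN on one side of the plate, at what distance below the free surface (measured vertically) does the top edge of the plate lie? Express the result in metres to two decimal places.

γ = ρg = 789 × 9.81 / 1000 = 7.74009 kN/m³.
A = 4.4 × 3.23 = 14.212 m².
From F = γ·h_c·A, the centroid depth is h_c = 761/(7.74009 × 14.212) = 6.91805 m.
The centroid lies 3.23/2 = 1.615 m below the top edge, so the top edge sits at h_top = 6.91805 − 1.615 = 5.30305 m below the surface.

d_top ≈ 5.30 m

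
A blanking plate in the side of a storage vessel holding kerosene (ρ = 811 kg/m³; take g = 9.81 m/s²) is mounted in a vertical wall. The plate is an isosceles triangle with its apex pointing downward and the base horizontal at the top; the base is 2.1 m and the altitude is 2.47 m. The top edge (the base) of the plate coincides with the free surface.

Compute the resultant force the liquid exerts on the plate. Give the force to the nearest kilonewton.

F ≈ 17 kN

γ = ρg = 811 × 9.81 / 1000 = 7.95591 kN/m³.
With the apex down, the centroid sits h/3 = 2.47/3 = 0.823333 m below the base (the top edge), so the centroid depth is h_c = 0.823333 m.
A = ½ × 2.1 × 2.47 = 2.5935 m².
Resultant F = γ·h_c·A = 7.95591 × 0.823333 × 2.5935 = 16.9884 kN.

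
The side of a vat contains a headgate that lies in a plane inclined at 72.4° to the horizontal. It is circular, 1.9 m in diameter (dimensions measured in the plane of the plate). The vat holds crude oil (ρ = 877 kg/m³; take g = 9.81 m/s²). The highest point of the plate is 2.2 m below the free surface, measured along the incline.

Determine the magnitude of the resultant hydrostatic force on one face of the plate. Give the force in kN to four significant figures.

F ≈ 73.24 kN

γ = ρg = 877 × 9.81 / 1000 = 8.60337 kN/m³.
Let θ = 72.4° be the plate's angle to the horizontal; measure y along the incline from where the plane meets the free surface. Vertical depth h = y·sinθ with sinθ = 0.953191.
The centroid is at the centre, 0.95 m below the top of the plate, so y_c = 2.2 + 0.95 = 3.15 m and h_c = 3.15 × 0.953191 = 3.00255 m.
A = π(0.95)² = 2.83529 m².
Resultant F = γ·h_c·A = 8.60337 × 3.00255 × 2.83529 = 73.2413 kN.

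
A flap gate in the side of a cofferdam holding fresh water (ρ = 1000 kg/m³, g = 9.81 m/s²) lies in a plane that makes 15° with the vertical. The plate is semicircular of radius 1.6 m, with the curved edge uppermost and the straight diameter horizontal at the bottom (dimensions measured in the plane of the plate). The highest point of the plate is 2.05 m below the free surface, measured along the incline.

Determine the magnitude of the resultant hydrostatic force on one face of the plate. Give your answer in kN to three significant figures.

F ≈ 113 kN

γ = ρg = 1000 × 9.81 = 9810 N/m³ = 9.81 kN/m³.
The plate makes 15° with the vertical, i.e. θ = 90° − 15° = 75° to the horizontal. Measuring y along the incline from the free-surface line, vertical depth h = y·sinθ with sinθ = 0.965926.
The centroid lies 4r/(3π) = 0.679061 m above the diameter, so r − 4r/(3π) = 1.6 − 0.679061 = 0.920939 m below the topmost point, so y_c = 2.05 + 0.920939 = 2.97094 m and h_c = 2.97094 × 0.965926 = 2.86971 m.
A = πr²/2 = π × 1.6²/2 = 4.02124 m².
Resultant F = γ·h_c·A = 9.81 × 2.86971 × 4.02124 = 113.205 kN.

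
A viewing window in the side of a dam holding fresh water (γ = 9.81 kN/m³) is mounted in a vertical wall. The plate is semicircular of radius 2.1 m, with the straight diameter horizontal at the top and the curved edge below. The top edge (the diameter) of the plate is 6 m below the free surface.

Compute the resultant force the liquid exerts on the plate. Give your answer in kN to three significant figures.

γ = 9.81 kN/m³.
The centroid of a semicircle lies 4r/(3π) = 0.891268 m from the diameter, here below the top edge, so the centroid depth is h_c = 6 + 0.891268 = 6.89127 m.
A = πr²/2 = π × 2.1²/2 = 6.92721 m².
Resultant F = γ·h_c·A = 9.81 × 6.89127 × 6.92721 = 468.303 kN.

F ≈ 468 kN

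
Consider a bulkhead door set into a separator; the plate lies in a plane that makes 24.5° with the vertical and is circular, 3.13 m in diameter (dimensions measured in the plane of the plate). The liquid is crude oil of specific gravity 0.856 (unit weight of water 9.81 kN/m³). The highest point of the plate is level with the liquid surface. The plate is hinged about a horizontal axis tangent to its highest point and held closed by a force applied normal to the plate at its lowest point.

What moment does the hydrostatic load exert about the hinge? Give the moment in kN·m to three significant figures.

γ = 0.856 × 9.81 = 8.39736 kN/m³.
The plate makes 24.5° with the vertical, i.e. θ = 90° − 24.5° = 65.5° to the horizontal. Measuring y along the incline from the free-surface line, vertical depth h = y·sinθ with sinθ = 0.909961.
The centroid is at the centre, 1.565 m below the top of the plate, so y_c = 1.565 m and h_c = 1.565 × 0.909961 = 1.42409 m.
A = π(1.565)² = 7.69447 m².
Resultant F = γ·h_c·A = 8.39736 × 1.42409 × 7.69447 = 92.0151 kN.
I_c = πr⁴/4 = π × 1.565⁴/4 = 4.71137 m⁴.
Centre of pressure: y_p = y_c + I_c/(y_c·A) = 1.565 + 4.71137/(1.565 × 7.69447) = 1.565 + 0.39125 = 1.95625 m along the plane.
The resultant acts 1.565 + 0.39125 = 1.95625 m (along the plate) below the hinge at the top edge, so the moment about the hinge is M = F × 1.95625 = 92.0151 × 1.95625 = 180.005 kN·m.

M ≈ 180 kN·m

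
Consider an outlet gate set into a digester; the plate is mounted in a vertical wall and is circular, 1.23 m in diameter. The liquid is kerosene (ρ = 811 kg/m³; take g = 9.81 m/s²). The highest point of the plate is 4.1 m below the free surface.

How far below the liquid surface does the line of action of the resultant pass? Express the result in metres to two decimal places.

γ = ρg = 811 × 9.81 / 1000 = 7.95591 kN/m³.
The centroid is at the centre, 0.615 m below the top of the plate, so the centroid depth is h_c = 4.1 + 0.615 = 4.715 m.
A = π(0.615)² = 1.18823 m².
Resultant F = γ·h_c·A = 7.95591 × 4.715 × 1.18823 = 44.573 kN.
I_c = πr⁴/4 = π × 0.615⁴/4 = 0.112354 m⁴.
Centre of pressure: y_p = y_c + I_c/(y_c·A) = 4.715 + 0.112354/(4.715 × 1.18823) = 4.715 + 0.0200542 = 4.73505 m along the plane.

h_p = 4.74 m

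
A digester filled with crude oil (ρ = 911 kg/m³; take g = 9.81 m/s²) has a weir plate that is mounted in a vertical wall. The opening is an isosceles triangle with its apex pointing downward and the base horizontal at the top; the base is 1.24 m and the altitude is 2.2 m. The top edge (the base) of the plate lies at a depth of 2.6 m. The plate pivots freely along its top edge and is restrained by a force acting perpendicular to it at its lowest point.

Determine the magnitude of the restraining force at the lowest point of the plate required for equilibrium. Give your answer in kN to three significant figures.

P ≈ 15.0 kN

γ = ρg = 911 × 9.81 / 1000 = 8.93691 kN/m³.
With the apex down, the centroid sits h/3 = 2.2/3 = 0.733333 m below the base (the top edge), so the centroid depth is h_c = 2.6 + 0.733333 = 3.33333 m.
A = ½ × 1.24 × 2.2 = 1.364 m².
Resultant F = γ·h_c·A = 8.93691 × 3.33333 × 1.364 = 40.6331 kN.
I_c = b·h³/36 = 1.24 × 2.2³/36 = 0.366764 m⁴.
Centre of pressure: y_p = y_c + I_c/(y_c·A) = 3.33333 + 0.366764/(3.33333 × 1.364) = 3.33333 + 0.0806666 = 3.414 m along the plane.
The resultant acts 0.733333 + 0.0806666 = 0.814 m (along the plate) below the hinge at the top edge, so the moment about the hinge is M = F × 0.814 = 40.6331 × 0.814 = 33.0753 kN·m.
A normal force at the bottom, 2.2 m from the hinge, must supply this moment: P = 33.0753/2.2 = 15.0342 kN.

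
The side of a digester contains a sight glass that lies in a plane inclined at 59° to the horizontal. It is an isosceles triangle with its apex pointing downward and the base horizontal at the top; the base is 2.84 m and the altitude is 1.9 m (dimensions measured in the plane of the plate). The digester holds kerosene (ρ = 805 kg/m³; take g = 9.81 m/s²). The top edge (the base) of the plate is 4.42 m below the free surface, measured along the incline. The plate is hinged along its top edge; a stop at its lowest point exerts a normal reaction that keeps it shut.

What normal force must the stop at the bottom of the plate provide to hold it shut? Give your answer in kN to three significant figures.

P ≈ 32.7 kN

γ = ρg = 805 × 9.81 / 1000 = 7.89705 kN/m³.
Let θ = 59° be the plate's angle to the horizontal; measure y along the incline from where the plane meets the free surface. Vertical depth h = y·sinθ with sinθ = 0.857167.
With the apex down, the centroid sits h/3 = 1.9/3 = 0.633333 m below the base (the top edge), so y_c = 4.42 + 0.633333 = 5.05333 m and h_c = 5.05333 × 0.857167 = 4.33155 m.
A = ½ × 2.84 × 1.9 = 2.698 m².
Resultant F = γ·h_c·A = 7.89705 × 4.33155 × 2.698 = 92.289 kN.
I_c = b·h³/36 = 2.84 × 1.9³/36 = 0.541099 m⁴.
Centre of pressure: y_p = y_c + I_c/(y_c·A) = 5.05333 + 0.541099/(5.05333 × 2.698) = 5.05333 + 0.0396878 = 5.09302 m along the plane.
The resultant acts 0.633333 + 0.0396878 = 0.673021 m (along the plate) below the hinge at the top edge, so the moment about the hinge is M = F × 0.673021 = 92.289 × 0.673021 = 62.1124 kN·m.
A normal force at the bottom, 1.9 m from the hinge, must supply this moment: P = 62.1124/1.9 = 32.6907 kN.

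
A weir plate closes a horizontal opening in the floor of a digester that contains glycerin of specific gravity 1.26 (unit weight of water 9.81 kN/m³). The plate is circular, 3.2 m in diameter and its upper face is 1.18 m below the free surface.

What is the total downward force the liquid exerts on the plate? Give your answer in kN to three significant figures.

F ≈ 117 kN

γ = 1.26 × 9.81 = 12.3606 kN/m³.
The plate is horizontal, so pressure is uniform at p = γ·h = 12.3606 × 1.18 = 14.5855 kN/m².
A = π(1.6)² = 8.04248 m².
F = p·A = 14.5855 × 8.04248 = 117.304 kN.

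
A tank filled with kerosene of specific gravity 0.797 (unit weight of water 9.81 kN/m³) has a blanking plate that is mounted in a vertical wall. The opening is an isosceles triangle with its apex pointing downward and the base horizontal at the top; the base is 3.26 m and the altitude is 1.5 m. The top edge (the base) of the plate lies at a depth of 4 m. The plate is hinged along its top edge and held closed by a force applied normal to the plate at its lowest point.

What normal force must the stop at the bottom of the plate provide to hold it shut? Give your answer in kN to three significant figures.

γ = 0.797 × 9.81 = 7.81857 kN/m³.
With the apex down, the centroid sits h/3 = 1.5/3 = 0.5 m below the base (the top edge), so the centroid depth is h_c = 4 + 0.5 = 4.5 m.
A = ½ × 3.26 × 1.5 = 2.445 m².
Resultant F = γ·h_c·A = 7.81857 × 4.5 × 2.445 = 86.0238 kN.
I_c = b·h³/36 = 3.26 × 1.5³/36 = 0.305625 m⁴.
Centre of pressure: y_p = y_c + I_c/(y_c·A) = 4.5 + 0.305625/(4.5 × 2.445) = 4.5 + 0.0277778 = 4.52778 m along the plane.
The resultant acts 0.5 + 0.0277778 = 0.527778 m (along the plate) below the hinge at the top edge, so the moment about the hinge is M = F × 0.527778 = 86.0238 × 0.527778 = 45.4015 kN·m.
A normal force at the bottom, 1.5 m from the hinge, must supply this moment: P = 45.4015/1.5 = 30.2677 kN.

P ≈ 30.3 kN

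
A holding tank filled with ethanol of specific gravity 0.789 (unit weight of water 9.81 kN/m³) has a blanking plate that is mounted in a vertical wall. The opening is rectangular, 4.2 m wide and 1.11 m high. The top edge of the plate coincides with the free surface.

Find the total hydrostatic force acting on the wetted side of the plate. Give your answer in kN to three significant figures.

F ≈ 20.0 kN

γ = 0.789 × 9.81 = 7.74009 kN/m³.
The centroid lies 1.11/2 = 0.555 m below the top edge, so the centroid depth is h_c = 0.555 m.
A = 4.2 × 1.11 = 4.662 m².
Resultant F = γ·h_c·A = 7.74009 × 0.555 × 4.662 = 20.0268 kN.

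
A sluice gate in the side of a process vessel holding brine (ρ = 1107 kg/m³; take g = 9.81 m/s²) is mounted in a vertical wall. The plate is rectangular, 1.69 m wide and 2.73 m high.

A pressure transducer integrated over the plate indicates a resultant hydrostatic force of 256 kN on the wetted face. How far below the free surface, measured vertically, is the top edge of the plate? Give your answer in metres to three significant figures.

γ = ρg = 1107 × 9.81 / 1000 = 10.85967 kN/m³.
A = 1.69 × 2.73 = 4.6137 m².
From F = γ·h_c·A, the centroid depth is h_c = 256/(10.85967 × 4.6137) = 5.10945 m.
The centroid lies 2.73/2 = 1.365 m below the top edge, so the top edge sits at h_top = 5.10945 − 1.365 = 3.74445 m below the surface.

d_top ≈ 3.74 m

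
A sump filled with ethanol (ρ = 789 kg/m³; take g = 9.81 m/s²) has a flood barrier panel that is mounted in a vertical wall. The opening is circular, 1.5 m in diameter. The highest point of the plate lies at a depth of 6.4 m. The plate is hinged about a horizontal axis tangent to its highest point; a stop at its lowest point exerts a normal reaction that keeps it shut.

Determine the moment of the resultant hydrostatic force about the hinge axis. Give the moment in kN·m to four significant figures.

M ≈ 75.27 kN·m

γ = ρg = 789 × 9.81 / 1000 = 7.74009 kN/m³.
The centroid is at the centre, 0.75 m below the top of the plate, so the centroid depth is h_c = 6.4 + 0.75 = 7.15 m.
A = π(0.75)² = 1.76715 m².
Resultant F = γ·h_c·A = 7.74009 × 7.15 × 1.76715 = 97.797 kN.
I_c = πr⁴/4 = π × 0.75⁴/4 = 0.248505 m⁴.
Centre of pressure: y_p = y_c + I_c/(y_c·A) = 7.15 + 0.248505/(7.15 × 1.76715) = 7.15 + 0.0196678 = 7.16967 m along the plane.
The resultant acts 0.75 + 0.0196678 = 0.769668 m (along the plate) below the hinge at the top edge, so the moment about the hinge is M = F × 0.769668 = 97.797 × 0.769668 = 75.2712 kN·m.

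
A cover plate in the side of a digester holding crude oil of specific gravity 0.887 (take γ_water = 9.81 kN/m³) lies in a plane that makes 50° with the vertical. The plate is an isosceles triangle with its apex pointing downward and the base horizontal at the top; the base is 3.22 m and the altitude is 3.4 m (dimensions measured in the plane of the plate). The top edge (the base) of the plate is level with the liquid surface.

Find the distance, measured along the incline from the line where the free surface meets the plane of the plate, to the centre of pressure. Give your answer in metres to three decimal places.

y_p = 1.700 m

γ = 0.887 × 9.81 = 8.70147 kN/m³.
The plate makes 50° with the vertical, i.e. θ = 90° − 50° = 40° to the horizontal. Measuring y along the incline from the free-surface line, vertical depth h = y·sinθ with sinθ = 0.642788.
With the apex down, the centroid sits h/3 = 3.4/3 = 1.13333 m below the base (the top edge), so y_c = 1.13333 m and h_c = 1.13333 × 0.642788 = 0.728491 m.
A = ½ × 3.22 × 3.4 = 5.474 m².
Resultant F = γ·h_c·A = 8.70147 × 0.728491 × 5.474 = 34.6994 kN.
I_c = b·h³/36 = 3.22 × 3.4³/36 = 3.51552 m⁴.
Centre of pressure: y_p = y_c + I_c/(y_c·A) = 1.13333 + 3.51552/(1.13333 × 5.474) = 1.13333 + 0.566668 = 1.7 m along the plane.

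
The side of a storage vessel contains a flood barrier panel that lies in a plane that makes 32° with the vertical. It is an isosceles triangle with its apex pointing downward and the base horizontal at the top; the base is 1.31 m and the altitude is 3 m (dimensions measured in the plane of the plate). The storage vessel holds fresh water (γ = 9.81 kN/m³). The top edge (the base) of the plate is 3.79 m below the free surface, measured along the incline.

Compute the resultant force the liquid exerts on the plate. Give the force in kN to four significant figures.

γ = 9.81 kN/m³.
The plate makes 32° with the vertical, i.e. θ = 90° − 32° = 58° to the horizontal. Measuring y along the incline from the free-surface line, vertical depth h = y·sinθ with sinθ = 0.848048.
With the apex down, the centroid sits h/3 = 3/3 = 1 m below the base (the top edge), so y_c = 3.79 + 1 = 4.79 m and h_c = 4.79 × 0.848048 = 4.06215 m.
A = ½ × 1.31 × 3 = 1.965 m².
Resultant F = γ·h_c·A = 9.81 × 4.06215 × 1.965 = 78.3046 kN.

F ≈ 78.30 kN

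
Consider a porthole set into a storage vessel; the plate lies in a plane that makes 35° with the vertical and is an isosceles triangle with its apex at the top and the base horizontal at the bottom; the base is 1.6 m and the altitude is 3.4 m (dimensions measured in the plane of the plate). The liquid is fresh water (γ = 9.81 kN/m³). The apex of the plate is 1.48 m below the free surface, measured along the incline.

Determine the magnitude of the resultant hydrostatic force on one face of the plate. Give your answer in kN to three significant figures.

γ = 9.81 kN/m³.
The plate makes 35° with the vertical, i.e. θ = 90° − 35° = 55° to the horizontal. Measuring y along the incline from the free-surface line, vertical depth h = y·sinθ with sinθ = 0.819152.
With the apex up, the centroid sits 2h/3 = 2 × 3.4/3 = 2.26667 m below the apex, so y_c = 1.48 + 2.26667 = 3.74667 m and h_c = 3.74667 × 0.819152 = 3.06909 m.
A = ½ × 1.6 × 3.4 = 2.72 m².
Resultant F = γ·h_c·A = 9.81 × 3.06909 × 2.72 = 81.8931 kN.

F ≈ 81.9 kN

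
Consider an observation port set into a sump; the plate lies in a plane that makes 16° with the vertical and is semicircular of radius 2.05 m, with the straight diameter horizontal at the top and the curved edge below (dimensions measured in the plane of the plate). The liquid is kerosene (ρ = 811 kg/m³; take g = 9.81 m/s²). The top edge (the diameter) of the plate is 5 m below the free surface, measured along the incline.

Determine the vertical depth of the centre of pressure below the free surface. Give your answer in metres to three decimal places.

γ = ρg = 811 × 9.81 / 1000 = 7.95591 kN/m³.
The plate makes 16° with the vertical, i.e. θ = 90° − 16° = 74° to the horizontal. Measuring y along the incline from the free-surface line, vertical depth h = y·sinθ with sinθ = 0.961262.
The centroid of a semicircle lies 4r/(3π) = 0.870047 m from the diameter, here below the top edge, so y_c = 5 + 0.870047 = 5.87005 m and h_c = 5.87005 × 0.961262 = 5.64266 m.
A = πr²/2 = π × 2.05²/2 = 6.60127 m².
Resultant F = γ·h_c·A = 7.95591 × 5.64266 × 6.60127 = 296.347 kN.
I_c = (π/8 − 8/(9π))·r⁴ = 0.109757 × 2.05⁴ = 1.93842 m⁴.
Centre of pressure: y_p = y_c + I_c/(y_c·A) = 5.87005 + 1.93842/(5.87005 × 6.60127) = 5.87005 + 0.050024 = 5.92007 m along the plane.
Vertically, h_p = y_p·sinθ = 5.92007 × 0.961262 = 5.69074 m.

h_p = 5.691 m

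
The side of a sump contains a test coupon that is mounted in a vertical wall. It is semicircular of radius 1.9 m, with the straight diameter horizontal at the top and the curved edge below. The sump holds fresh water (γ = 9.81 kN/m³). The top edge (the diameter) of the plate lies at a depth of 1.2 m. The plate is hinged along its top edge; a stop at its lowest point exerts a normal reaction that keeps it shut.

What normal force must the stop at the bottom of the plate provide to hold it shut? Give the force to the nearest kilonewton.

P ≈ 55 kN

γ = 9.81 kN/m³.
The centroid of a semicircle lies 4r/(3π) = 0.806385 m from the diameter, here below the top edge, so the centroid depth is h_c = 1.2 + 0.806385 = 2.00638 m.
A = πr²/2 = π × 1.9²/2 = 5.67057 m².
Resultant F = γ·h_c·A = 9.81 × 2.00638 × 5.67057 = 111.611 kN.
I_c = (π/8 − 8/(9π))·r⁴ = 0.109757 × 1.9⁴ = 1.43036 m⁴.
Centre of pressure: y_p = y_c + I_c/(y_c·A) = 2.00638 + 1.43036/(2.00638 × 5.67057) = 2.00638 + 0.12572 = 2.1321 m along the plane.
The resultant acts 0.806385 + 0.12572 = 0.932105 m (along the plate) below the hinge at the top edge, so the moment about the hinge is M = F × 0.932105 = 111.611 × 0.932105 = 104.033 kN·m.
A normal force at the bottom, 1.9 m from the hinge, must supply this moment: P = 104.033/1.9 = 54.7542 kN.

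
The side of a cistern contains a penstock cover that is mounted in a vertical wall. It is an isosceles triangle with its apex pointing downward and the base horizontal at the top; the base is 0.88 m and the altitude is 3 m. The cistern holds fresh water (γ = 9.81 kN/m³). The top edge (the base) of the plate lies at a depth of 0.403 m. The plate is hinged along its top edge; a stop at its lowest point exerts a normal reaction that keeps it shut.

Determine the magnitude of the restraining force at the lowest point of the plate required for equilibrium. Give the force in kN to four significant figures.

P ≈ 8.214 kN

γ = 9.81 kN/m³.
With the apex down, the centroid sits h/3 = 3/3 = 1 m below the base (the top edge), so the centroid depth is h_c = 0.403 + 1 = 1.403 m.
A = ½ × 0.88 × 3 = 1.32 m².
Resultant F = γ·h_c·A = 9.81 × 1.403 × 1.32 = 18.1677 kN.
I_c = b·h³/36 = 0.88 × 3³/36 = 0.66 m⁴.
Centre of pressure: y_p = y_c + I_c/(y_c·A) = 1.403 + 0.66/(1.403 × 1.32) = 1.403 + 0.356379 = 1.75938 m along the plane.
The resultant acts 1 + 0.356379 = 1.35638 m (along the plate) below the hinge at the top edge, so the moment about the hinge is M = F × 1.35638 = 18.1677 × 1.35638 = 24.6423 kN·m.
A normal force at the bottom, 3 m from the hinge, must supply this moment: P = 24.6423/3 = 8.2141 kN.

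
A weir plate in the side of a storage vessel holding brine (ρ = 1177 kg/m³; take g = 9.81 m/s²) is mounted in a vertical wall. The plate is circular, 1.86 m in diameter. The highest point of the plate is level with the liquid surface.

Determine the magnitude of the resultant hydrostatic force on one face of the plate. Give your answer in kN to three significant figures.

F ≈ 29.2 kN

γ = ρg = 1177 × 9.81 / 1000 = 11.54637 kN/m³.
The centroid is at the centre, 0.93 m below the top of the plate, so the centroid depth is h_c = 0.93 m.
A = π(0.93)² = 2.71716 m².
Resultant F = γ·h_c·A = 11.54637 × 0.93 × 2.71716 = 29.1772 kN.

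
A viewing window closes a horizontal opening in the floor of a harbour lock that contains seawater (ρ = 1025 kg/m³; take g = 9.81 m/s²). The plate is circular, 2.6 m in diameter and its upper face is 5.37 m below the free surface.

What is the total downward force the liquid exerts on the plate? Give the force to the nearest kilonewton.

F ≈ 287 kN

γ = ρg = 1025 × 9.81 / 1000 = 10.05525 kN/m³.
The plate is horizontal, so pressure is uniform at p = γ·h = 10.05525 × 5.37 = 53.9967 kN/m².
A = π(1.3)² = 5.30929 m².
F = p·A = 53.9967 × 5.30929 = 286.684 kN.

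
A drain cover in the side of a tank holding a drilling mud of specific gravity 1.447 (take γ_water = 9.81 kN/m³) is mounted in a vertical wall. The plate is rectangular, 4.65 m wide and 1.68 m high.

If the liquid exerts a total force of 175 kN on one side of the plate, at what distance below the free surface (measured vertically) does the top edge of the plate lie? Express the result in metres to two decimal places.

γ = 1.447 × 9.81 = 14.19507 kN/m³.
A = 4.65 × 1.68 = 7.812 m².
From F = γ·h_c·A, the centroid depth is h_c = 175/(14.19507 × 7.812) = 1.57811 m.
The centroid lies 1.68/2 = 0.84 m below the top edge, so the top edge sits at h_top = 1.57811 − 0.84 = 0.73811 m below the surface.

d_top ≈ 0.74 m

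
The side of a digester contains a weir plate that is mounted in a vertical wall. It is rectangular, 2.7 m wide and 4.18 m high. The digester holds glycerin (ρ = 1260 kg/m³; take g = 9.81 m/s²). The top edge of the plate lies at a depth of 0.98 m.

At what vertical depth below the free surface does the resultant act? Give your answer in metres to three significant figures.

γ = ρg = 1260 × 9.81 / 1000 = 12.3606 kN/m³.
The centroid lies 4.18/2 = 2.09 m below the top edge, so the centroid depth is h_c = 0.98 + 2.09 = 3.07 m.
A = 2.7 × 4.18 = 11.286 m².
Resultant F = γ·h_c·A = 12.3606 × 3.07 × 11.286 = 428.27 kN.
I_c = b·h³/12 = 2.7 × 4.18³/12 = 16.4328 m⁴.
Centre of pressure: y_p = y_c + I_c/(y_c·A) = 3.07 + 16.4328/(3.07 × 11.286) = 3.07 + 0.474278 = 3.54428 m along the plane.

h_p = 3.54 m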